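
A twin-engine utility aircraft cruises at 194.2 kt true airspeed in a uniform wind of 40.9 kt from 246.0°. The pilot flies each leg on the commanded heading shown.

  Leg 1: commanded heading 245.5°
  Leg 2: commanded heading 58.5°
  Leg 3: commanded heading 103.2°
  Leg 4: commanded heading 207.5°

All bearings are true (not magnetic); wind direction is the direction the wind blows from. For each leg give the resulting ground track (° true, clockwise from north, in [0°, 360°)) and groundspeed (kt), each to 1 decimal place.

Leg 1: heading 245.5°; drift -0.1° → track 245.4°, groundspeed 153.3 kt
Leg 2: heading 58.5°; drift +1.3° → track 59.8°, groundspeed 234.8 kt
Leg 3: heading 103.2°; drift -6.2° → track 97.0°, groundspeed 228.1 kt
Leg 4: heading 207.5°; drift -8.9° → track 198.6°, groundspeed 164.2 kt

Leg 1: track=245.4°, groundspeed=153.3 kt
Leg 2: track=59.8°, groundspeed=234.8 kt
Leg 3: track=97.0°, groundspeed=228.1 kt
Leg 4: track=198.6°, groundspeed=164.2 kt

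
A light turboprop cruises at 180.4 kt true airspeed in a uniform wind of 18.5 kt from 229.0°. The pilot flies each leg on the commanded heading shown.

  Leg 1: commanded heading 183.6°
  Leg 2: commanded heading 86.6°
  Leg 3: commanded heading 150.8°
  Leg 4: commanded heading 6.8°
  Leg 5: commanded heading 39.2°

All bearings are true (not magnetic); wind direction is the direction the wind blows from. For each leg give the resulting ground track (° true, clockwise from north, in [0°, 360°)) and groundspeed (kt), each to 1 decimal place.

Leg 1: track=179.1°, groundspeed=167.9 kt
Leg 2: track=83.3°, groundspeed=195.4 kt
Leg 3: track=144.9°, groundspeed=177.5 kt
Leg 4: track=10.5°, groundspeed=194.5 kt
Leg 5: track=40.1°, groundspeed=198.7 kt

Leg 1: heading 183.6°; drift -4.5° → track 179.1°, groundspeed 167.9 kt
Leg 2: heading 86.6°; drift -3.3° → track 83.3°, groundspeed 195.4 kt
Leg 3: heading 150.8°; drift -5.9° → track 144.9°, groundspeed 177.5 kt
Leg 4: heading 6.8°; drift +3.7° → track 10.5°, groundspeed 194.5 kt
Leg 5: heading 39.2°; drift +0.9° → track 40.1°, groundspeed 198.7 kt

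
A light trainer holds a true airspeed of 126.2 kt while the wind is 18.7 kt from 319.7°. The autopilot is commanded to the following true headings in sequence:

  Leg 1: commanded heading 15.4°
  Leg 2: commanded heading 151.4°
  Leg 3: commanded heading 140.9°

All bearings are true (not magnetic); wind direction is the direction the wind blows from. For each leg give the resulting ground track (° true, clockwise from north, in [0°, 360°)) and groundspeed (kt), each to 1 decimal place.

Leg 1: track=23.0°, groundspeed=116.7 kt
Leg 2: track=149.9°, groundspeed=144.6 kt
Leg 3: track=140.7°, groundspeed=144.9 kt

Leg 1: heading 15.4°; drift +7.6° → track 23.0°, groundspeed 116.7 kt
Leg 2: heading 151.4°; drift -1.5° → track 149.9°, groundspeed 144.6 kt
Leg 3: heading 140.9°; drift -0.2° → track 140.7°, groundspeed 144.9 kt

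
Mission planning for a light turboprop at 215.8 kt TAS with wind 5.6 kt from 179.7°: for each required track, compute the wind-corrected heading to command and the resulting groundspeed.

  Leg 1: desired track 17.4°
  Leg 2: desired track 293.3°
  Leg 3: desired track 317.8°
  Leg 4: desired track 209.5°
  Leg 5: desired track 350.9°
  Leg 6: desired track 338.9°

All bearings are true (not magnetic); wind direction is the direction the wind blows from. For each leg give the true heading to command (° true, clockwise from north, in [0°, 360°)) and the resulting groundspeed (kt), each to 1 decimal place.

Leg 1: heading=17.9°, groundspeed=221.1 kt
Leg 2: heading=291.9°, groundspeed=218.0 kt
Leg 3: heading=316.8°, groundspeed=219.9 kt
Leg 4: heading=208.8°, groundspeed=210.9 kt
Leg 5: heading=350.7°, groundspeed=221.3 kt
Leg 6: heading=338.4°, groundspeed=221.0 kt

Leg 1: desired track 17.4°; wind correction +0.5° → command heading 17.9°, groundspeed 221.1 kt
Leg 2: desired track 293.3°; wind correction -1.4° → command heading 291.9°, groundspeed 218.0 kt
Leg 3: desired track 317.8°; wind correction -1.0° → command heading 316.8°, groundspeed 219.9 kt
Leg 4: desired track 209.5°; wind correction -0.7° → command heading 208.8°, groundspeed 210.9 kt
Leg 5: desired track 350.9°; wind correction -0.2° → command heading 350.7°, groundspeed 221.3 kt
Leg 6: desired track 338.9°; wind correction -0.5° → command heading 338.4°, groundspeed 221.0 kt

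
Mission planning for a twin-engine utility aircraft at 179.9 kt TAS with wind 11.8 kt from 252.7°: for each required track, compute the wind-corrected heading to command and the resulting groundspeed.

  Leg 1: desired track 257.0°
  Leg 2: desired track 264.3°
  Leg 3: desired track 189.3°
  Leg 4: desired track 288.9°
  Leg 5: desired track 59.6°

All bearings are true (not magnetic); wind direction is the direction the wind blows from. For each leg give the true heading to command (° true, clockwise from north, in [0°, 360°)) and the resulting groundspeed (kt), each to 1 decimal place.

Leg 1: desired track 257.0°; wind correction -0.3° → command heading 256.7°, groundspeed 168.1 kt
Leg 2: desired track 264.3°; wind correction -0.8° → command heading 263.5°, groundspeed 168.3 kt
Leg 3: desired track 189.3°; wind correction +3.4° → command heading 192.7°, groundspeed 174.3 kt
Leg 4: desired track 288.9°; wind correction -2.2° → command heading 286.7°, groundspeed 170.2 kt
Leg 5: desired track 59.6°; wind correction -0.9° → command heading 58.7°, groundspeed 191.4 kt

Leg 1: heading=256.7°, groundspeed=168.1 kt
Leg 2: heading=263.5°, groundspeed=168.3 kt
Leg 3: heading=192.7°, groundspeed=174.3 kt
Leg 4: heading=286.7°, groundspeed=170.2 kt
Leg 5: heading=58.7°, groundspeed=191.4 kt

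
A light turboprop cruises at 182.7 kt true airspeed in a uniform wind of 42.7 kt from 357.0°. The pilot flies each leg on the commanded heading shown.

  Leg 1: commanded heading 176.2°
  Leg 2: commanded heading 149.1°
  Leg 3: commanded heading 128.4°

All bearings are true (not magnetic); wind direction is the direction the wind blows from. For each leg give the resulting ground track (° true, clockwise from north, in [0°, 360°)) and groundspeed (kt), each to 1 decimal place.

Leg 1: heading 176.2°; drift +0.2° → track 176.4°, groundspeed 225.4 kt
Leg 2: heading 149.1°; drift +5.2° → track 154.3°, groundspeed 221.3 kt
Leg 3: heading 128.4°; drift +8.6° → track 137.0°, groundspeed 213.4 kt

Leg 1: track=176.4°, groundspeed=225.4 kt
Leg 2: track=154.3°, groundspeed=221.3 kt
Leg 3: track=137.0°, groundspeed=213.4 kt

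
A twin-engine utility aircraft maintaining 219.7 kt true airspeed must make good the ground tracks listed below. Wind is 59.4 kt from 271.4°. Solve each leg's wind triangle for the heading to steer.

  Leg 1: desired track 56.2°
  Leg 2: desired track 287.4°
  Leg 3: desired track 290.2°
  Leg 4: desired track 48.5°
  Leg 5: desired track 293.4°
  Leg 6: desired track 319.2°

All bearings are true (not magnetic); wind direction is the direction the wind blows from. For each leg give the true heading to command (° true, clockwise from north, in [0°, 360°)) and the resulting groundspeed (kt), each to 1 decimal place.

Leg 1: desired track 56.2°; wind correction -9.0° → command heading 47.2°, groundspeed 265.6 kt
Leg 2: desired track 287.4°; wind correction -4.3° → command heading 283.1°, groundspeed 162.0 kt
Leg 3: desired track 290.2°; wind correction -5.0° → command heading 285.2°, groundspeed 162.6 kt
Leg 4: desired track 48.5°; wind correction -10.6° → command heading 37.9°, groundspeed 259.5 kt
Leg 5: desired track 293.4°; wind correction -5.8° → command heading 287.6°, groundspeed 163.5 kt
Leg 6: desired track 319.2°; wind correction -11.6° → command heading 307.6°, groundspeed 175.3 kt

Leg 1: heading=47.2°, groundspeed=265.6 kt
Leg 2: heading=283.1°, groundspeed=162.0 kt
Leg 3: heading=285.2°, groundspeed=162.6 kt
Leg 4: heading=37.9°, groundspeed=259.5 kt
Leg 5: heading=287.6°, groundspeed=163.5 kt
Leg 6: heading=307.6°, groundspeed=175.3 kt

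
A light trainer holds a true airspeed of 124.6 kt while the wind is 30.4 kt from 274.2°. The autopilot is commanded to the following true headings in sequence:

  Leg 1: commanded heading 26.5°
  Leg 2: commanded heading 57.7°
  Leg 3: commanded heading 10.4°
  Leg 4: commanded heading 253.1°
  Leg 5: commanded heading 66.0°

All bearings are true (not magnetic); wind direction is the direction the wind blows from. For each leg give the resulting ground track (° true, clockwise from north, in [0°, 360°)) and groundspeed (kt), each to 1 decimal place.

Leg 1: heading 26.5°; drift +11.7° → track 38.2°, groundspeed 139.0 kt
Leg 2: heading 57.7°; drift +6.9° → track 64.6°, groundspeed 150.1 kt
Leg 3: heading 10.4°; drift +13.3° → track 23.7°, groundspeed 131.4 kt
Leg 4: heading 253.1°; drift -6.5° → track 246.6°, groundspeed 96.9 kt
Leg 5: heading 66.0°; drift +5.4° → track 71.4°, groundspeed 152.1 kt

Leg 1: track=38.2°, groundspeed=139.0 kt
Leg 2: track=64.6°, groundspeed=150.1 kt
Leg 3: track=23.7°, groundspeed=131.4 kt
Leg 4: track=246.6°, groundspeed=96.9 kt
Leg 5: track=71.4°, groundspeed=152.1 kt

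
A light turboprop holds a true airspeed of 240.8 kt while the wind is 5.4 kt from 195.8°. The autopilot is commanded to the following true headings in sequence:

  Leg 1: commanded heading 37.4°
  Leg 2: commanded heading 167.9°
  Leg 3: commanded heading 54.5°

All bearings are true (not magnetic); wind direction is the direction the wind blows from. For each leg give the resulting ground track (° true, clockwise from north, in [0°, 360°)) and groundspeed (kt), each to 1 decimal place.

Leg 1: heading 37.4°; drift -0.5° → track 36.9°, groundspeed 245.8 kt
Leg 2: heading 167.9°; drift -0.6° → track 167.3°, groundspeed 236.0 kt
Leg 3: heading 54.5°; drift -0.8° → track 53.7°, groundspeed 245.0 kt

Leg 1: track=36.9°, groundspeed=245.8 kt
Leg 2: track=167.3°, groundspeed=236.0 kt
Leg 3: track=53.7°, groundspeed=245.0 kt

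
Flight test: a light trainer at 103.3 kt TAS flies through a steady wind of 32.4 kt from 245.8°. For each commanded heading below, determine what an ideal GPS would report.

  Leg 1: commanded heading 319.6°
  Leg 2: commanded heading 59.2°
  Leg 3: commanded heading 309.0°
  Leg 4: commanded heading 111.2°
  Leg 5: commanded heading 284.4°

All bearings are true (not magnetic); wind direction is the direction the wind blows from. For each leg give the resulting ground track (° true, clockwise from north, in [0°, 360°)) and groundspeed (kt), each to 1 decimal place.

Leg 1: track=337.9°, groundspeed=99.3 kt
Leg 2: track=60.8°, groundspeed=135.5 kt
Leg 3: track=327.1°, groundspeed=93.3 kt
Leg 4: track=100.8°, groundspeed=128.1 kt
Leg 5: track=298.9°, groundspeed=80.6 kt

Leg 1: heading 319.6°; drift +18.3° → track 337.9°, groundspeed 99.3 kt
Leg 2: heading 59.2°; drift +1.6° → track 60.8°, groundspeed 135.5 kt
Leg 3: heading 309.0°; drift +18.1° → track 327.1°, groundspeed 93.3 kt
Leg 4: heading 111.2°; drift -10.4° → track 100.8°, groundspeed 128.1 kt
Leg 5: heading 284.4°; drift +14.5° → track 298.9°, groundspeed 80.6 kt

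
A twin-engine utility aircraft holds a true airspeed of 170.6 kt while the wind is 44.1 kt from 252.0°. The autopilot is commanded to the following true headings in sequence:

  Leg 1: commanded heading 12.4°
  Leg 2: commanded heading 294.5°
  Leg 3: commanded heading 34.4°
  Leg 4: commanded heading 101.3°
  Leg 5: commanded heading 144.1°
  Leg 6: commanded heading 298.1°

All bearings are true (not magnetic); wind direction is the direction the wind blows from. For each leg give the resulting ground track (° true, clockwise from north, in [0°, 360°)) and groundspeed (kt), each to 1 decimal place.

Leg 1: track=23.6°, groundspeed=196.6 kt
Leg 2: track=306.7°, groundspeed=141.3 kt
Leg 3: track=41.9°, groundspeed=207.3 kt
Leg 4: track=95.4°, groundspeed=210.2 kt
Leg 5: track=131.3°, groundspeed=188.9 kt
Leg 6: track=310.9°, groundspeed=143.6 kt

Leg 1: heading 12.4°; drift +11.2° → track 23.6°, groundspeed 196.6 kt
Leg 2: heading 294.5°; drift +12.2° → track 306.7°, groundspeed 141.3 kt
Leg 3: heading 34.4°; drift +7.5° → track 41.9°, groundspeed 207.3 kt
Leg 4: heading 101.3°; drift -5.9° → track 95.4°, groundspeed 210.2 kt
Leg 5: heading 144.1°; drift -12.8° → track 131.3°, groundspeed 188.9 kt
Leg 6: heading 298.1°; drift +12.8° → track 310.9°, groundspeed 143.6 kt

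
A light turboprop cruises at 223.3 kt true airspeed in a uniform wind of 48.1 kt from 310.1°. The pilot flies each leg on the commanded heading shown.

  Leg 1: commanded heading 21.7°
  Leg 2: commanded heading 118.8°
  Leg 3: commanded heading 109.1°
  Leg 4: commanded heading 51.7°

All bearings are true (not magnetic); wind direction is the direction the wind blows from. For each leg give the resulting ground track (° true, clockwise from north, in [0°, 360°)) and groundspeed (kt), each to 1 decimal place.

Leg 1: track=34.1°, groundspeed=213.1 kt
Leg 2: track=120.8°, groundspeed=270.6 kt
Leg 3: track=112.8°, groundspeed=268.8 kt
Leg 4: track=63.1°, groundspeed=237.7 kt

Leg 1: heading 21.7°; drift +12.4° → track 34.1°, groundspeed 213.1 kt
Leg 2: heading 118.8°; drift +2.0° → track 120.8°, groundspeed 270.6 kt
Leg 3: heading 109.1°; drift +3.7° → track 112.8°, groundspeed 268.8 kt
Leg 4: heading 51.7°; drift +11.4° → track 63.1°, groundspeed 237.7 kt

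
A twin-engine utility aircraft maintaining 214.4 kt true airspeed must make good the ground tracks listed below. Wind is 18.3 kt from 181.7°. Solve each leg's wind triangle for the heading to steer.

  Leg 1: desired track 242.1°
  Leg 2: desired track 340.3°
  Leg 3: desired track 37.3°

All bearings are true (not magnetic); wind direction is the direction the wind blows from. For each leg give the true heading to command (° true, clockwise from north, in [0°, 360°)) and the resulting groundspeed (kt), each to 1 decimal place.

Leg 1: heading=237.8°, groundspeed=204.8 kt
Leg 2: heading=338.5°, groundspeed=231.3 kt
Leg 3: heading=40.1°, groundspeed=229.0 kt

Leg 1: desired track 242.1°; wind correction -4.3° → command heading 237.8°, groundspeed 204.8 kt
Leg 2: desired track 340.3°; wind correction -1.8° → command heading 338.5°, groundspeed 231.3 kt
Leg 3: desired track 37.3°; wind correction +2.8° → command heading 40.1°, groundspeed 229.0 kt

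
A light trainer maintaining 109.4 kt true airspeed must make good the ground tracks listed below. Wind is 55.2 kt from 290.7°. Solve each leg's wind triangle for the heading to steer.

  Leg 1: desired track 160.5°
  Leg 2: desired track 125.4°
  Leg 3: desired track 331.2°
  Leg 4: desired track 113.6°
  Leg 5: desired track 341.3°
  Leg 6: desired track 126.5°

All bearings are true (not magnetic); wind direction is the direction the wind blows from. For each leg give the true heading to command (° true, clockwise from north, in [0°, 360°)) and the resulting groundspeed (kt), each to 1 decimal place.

Leg 1: desired track 160.5°; wind correction +22.7° → command heading 183.2°, groundspeed 136.6 kt
Leg 2: desired track 125.4°; wind correction +7.4° → command heading 132.8°, groundspeed 161.9 kt
Leg 3: desired track 331.2°; wind correction -19.1° → command heading 312.1°, groundspeed 61.4 kt
Leg 4: desired track 113.6°; wind correction +1.5° → command heading 115.1°, groundspeed 164.5 kt
Leg 5: desired track 341.3°; wind correction -22.9° → command heading 318.4°, groundspeed 65.7 kt
Leg 6: desired track 126.5°; wind correction +7.9° → command heading 134.4°, groundspeed 161.5 kt

Leg 1: heading=183.2°, groundspeed=136.6 kt
Leg 2: heading=132.8°, groundspeed=161.9 kt
Leg 3: heading=312.1°, groundspeed=61.4 kt
Leg 4: heading=115.1°, groundspeed=164.5 kt
Leg 5: heading=318.4°, groundspeed=65.7 kt
Leg 6: heading=134.4°, groundspeed=161.5 kt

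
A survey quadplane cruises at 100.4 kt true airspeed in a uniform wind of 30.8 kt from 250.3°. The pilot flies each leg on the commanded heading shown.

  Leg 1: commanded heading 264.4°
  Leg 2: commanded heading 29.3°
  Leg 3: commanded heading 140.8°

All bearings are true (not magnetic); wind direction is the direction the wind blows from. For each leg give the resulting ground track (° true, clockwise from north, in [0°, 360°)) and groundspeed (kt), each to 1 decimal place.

Leg 1: track=270.5°, groundspeed=70.9 kt
Leg 2: track=38.6°, groundspeed=125.3 kt
Leg 3: track=126.1°, groundspeed=114.4 kt

Leg 1: heading 264.4°; drift +6.1° → track 270.5°, groundspeed 70.9 kt
Leg 2: heading 29.3°; drift +9.3° → track 38.6°, groundspeed 125.3 kt
Leg 3: heading 140.8°; drift -14.7° → track 126.1°, groundspeed 114.4 kt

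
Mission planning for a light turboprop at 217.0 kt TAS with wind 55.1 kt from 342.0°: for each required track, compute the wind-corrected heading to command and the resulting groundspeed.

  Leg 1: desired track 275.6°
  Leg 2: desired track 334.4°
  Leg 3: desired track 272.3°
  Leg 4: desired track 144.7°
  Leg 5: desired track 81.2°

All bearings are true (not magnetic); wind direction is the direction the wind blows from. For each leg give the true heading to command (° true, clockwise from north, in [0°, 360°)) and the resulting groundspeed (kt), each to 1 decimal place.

Leg 1: heading=289.1°, groundspeed=189.0 kt
Leg 2: heading=336.3°, groundspeed=162.3 kt
Leg 3: heading=286.1°, groundspeed=191.6 kt
Leg 4: heading=140.4°, groundspeed=269.0 kt
Leg 5: heading=66.7°, groundspeed=218.9 kt

Leg 1: desired track 275.6°; wind correction +13.5° → command heading 289.1°, groundspeed 189.0 kt
Leg 2: desired track 334.4°; wind correction +1.9° → command heading 336.3°, groundspeed 162.3 kt
Leg 3: desired track 272.3°; wind correction +13.8° → command heading 286.1°, groundspeed 191.6 kt
Leg 4: desired track 144.7°; wind correction -4.3° → command heading 140.4°, groundspeed 269.0 kt
Leg 5: desired track 81.2°; wind correction -14.5° → command heading 66.7°, groundspeed 218.9 kt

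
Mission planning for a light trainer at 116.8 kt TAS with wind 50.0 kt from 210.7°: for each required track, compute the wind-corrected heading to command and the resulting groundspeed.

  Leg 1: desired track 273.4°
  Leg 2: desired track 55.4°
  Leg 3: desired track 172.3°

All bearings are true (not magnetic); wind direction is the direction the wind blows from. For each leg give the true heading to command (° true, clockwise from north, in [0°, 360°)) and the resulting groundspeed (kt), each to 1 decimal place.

Leg 1: desired track 273.4°; wind correction -22.4° → command heading 251.0°, groundspeed 85.1 kt
Leg 2: desired track 55.4°; wind correction +10.3° → command heading 65.7°, groundspeed 160.3 kt
Leg 3: desired track 172.3°; wind correction +15.4° → command heading 187.7°, groundspeed 73.4 kt

Leg 1: heading=251.0°, groundspeed=85.1 kt
Leg 2: heading=65.7°, groundspeed=160.3 kt
Leg 3: heading=187.7°, groundspeed=73.4 kt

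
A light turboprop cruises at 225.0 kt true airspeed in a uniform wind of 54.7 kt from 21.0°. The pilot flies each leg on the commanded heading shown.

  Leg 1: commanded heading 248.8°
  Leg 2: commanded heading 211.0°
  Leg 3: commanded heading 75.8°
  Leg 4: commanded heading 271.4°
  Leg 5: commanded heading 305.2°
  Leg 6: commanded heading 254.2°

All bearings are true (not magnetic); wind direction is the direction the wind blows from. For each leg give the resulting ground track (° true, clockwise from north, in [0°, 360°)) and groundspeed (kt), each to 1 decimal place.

Leg 1: heading 248.8°; drift -8.8° → track 240.0°, groundspeed 264.9 kt
Leg 2: heading 211.0°; drift -2.0° → track 209.0°, groundspeed 279.0 kt
Leg 3: heading 75.8°; drift +13.0° → track 88.8°, groundspeed 198.6 kt
Leg 4: heading 271.4°; drift -12.0° → track 259.4°, groundspeed 248.7 kt
Leg 5: heading 305.2°; drift -14.1° → track 291.1°, groundspeed 218.1 kt
Leg 6: heading 254.2°; drift -9.6° → track 244.6°, groundspeed 261.5 kt

Leg 1: track=240.0°, groundspeed=264.9 kt
Leg 2: track=209.0°, groundspeed=279.0 kt
Leg 3: track=88.8°, groundspeed=198.6 kt
Leg 4: track=259.4°, groundspeed=248.7 kt
Leg 5: track=291.1°, groundspeed=218.1 kt
Leg 6: track=244.6°, groundspeed=261.5 kt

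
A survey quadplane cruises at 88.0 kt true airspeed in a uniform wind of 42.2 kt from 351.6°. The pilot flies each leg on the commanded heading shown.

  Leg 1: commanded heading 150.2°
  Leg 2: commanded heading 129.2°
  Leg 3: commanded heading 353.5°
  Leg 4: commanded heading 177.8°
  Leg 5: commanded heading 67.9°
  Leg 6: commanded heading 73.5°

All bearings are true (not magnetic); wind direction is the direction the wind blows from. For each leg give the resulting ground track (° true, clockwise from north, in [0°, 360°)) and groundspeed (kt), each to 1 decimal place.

Leg 1: heading 150.2°; drift +6.9° → track 157.1°, groundspeed 128.2 kt
Leg 2: heading 129.2°; drift +13.4° → track 142.6°, groundspeed 122.5 kt
Leg 3: heading 353.5°; drift +1.7° → track 355.2°, groundspeed 45.8 kt
Leg 4: heading 177.8°; drift -2.0° → track 175.8°, groundspeed 130.0 kt
Leg 5: heading 67.9°; drift +27.7° → track 95.6°, groundspeed 88.1 kt
Leg 6: heading 73.5°; drift +27.0° → track 100.5°, groundspeed 92.1 kt

Leg 1: track=157.1°, groundspeed=128.2 kt
Leg 2: track=142.6°, groundspeed=122.5 kt
Leg 3: track=355.2°, groundspeed=45.8 kt
Leg 4: track=175.8°, groundspeed=130.0 kt
Leg 5: track=95.6°, groundspeed=88.1 kt
Leg 6: track=100.5°, groundspeed=92.1 kt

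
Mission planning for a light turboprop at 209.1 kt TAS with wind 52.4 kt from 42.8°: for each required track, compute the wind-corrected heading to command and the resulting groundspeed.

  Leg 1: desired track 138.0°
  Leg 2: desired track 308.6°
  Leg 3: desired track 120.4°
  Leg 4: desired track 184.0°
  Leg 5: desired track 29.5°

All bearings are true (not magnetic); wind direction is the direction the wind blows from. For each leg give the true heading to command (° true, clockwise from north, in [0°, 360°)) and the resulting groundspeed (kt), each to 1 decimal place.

Leg 1: heading=123.5°, groundspeed=207.2 kt
Leg 2: heading=323.1°, groundspeed=206.3 kt
Leg 3: heading=106.2°, groundspeed=191.5 kt
Leg 4: heading=175.0°, groundspeed=247.3 kt
Leg 5: heading=32.8°, groundspeed=157.8 kt

Leg 1: desired track 138.0°; wind correction -14.5° → command heading 123.5°, groundspeed 207.2 kt
Leg 2: desired track 308.6°; wind correction +14.5° → command heading 323.1°, groundspeed 206.3 kt
Leg 3: desired track 120.4°; wind correction -14.2° → command heading 106.2°, groundspeed 191.5 kt
Leg 4: desired track 184.0°; wind correction -9.0° → command heading 175.0°, groundspeed 247.3 kt
Leg 5: desired track 29.5°; wind correction +3.3° → command heading 32.8°, groundspeed 157.8 kt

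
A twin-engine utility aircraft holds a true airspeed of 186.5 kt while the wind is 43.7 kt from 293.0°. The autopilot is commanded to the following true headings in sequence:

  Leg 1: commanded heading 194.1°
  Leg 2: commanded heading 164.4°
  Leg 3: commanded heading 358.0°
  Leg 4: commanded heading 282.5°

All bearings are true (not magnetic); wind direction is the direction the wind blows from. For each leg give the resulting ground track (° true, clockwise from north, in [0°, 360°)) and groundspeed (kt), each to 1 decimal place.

Leg 1: track=181.5°, groundspeed=198.0 kt
Leg 2: track=155.3°, groundspeed=216.5 kt
Leg 3: track=11.3°, groundspeed=172.6 kt
Leg 4: track=279.3°, groundspeed=143.8 kt

Leg 1: heading 194.1°; drift -12.6° → track 181.5°, groundspeed 198.0 kt
Leg 2: heading 164.4°; drift -9.1° → track 155.3°, groundspeed 216.5 kt
Leg 3: heading 358.0°; drift +13.3° → track 11.3°, groundspeed 172.6 kt
Leg 4: heading 282.5°; drift -3.2° → track 279.3°, groundspeed 143.8 kt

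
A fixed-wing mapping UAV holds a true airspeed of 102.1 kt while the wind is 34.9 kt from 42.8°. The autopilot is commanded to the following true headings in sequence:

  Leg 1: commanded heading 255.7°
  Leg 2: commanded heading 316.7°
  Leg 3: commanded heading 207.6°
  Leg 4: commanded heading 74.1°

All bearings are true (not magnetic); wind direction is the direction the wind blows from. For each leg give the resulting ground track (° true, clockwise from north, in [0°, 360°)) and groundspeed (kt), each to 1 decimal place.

Leg 1: heading 255.7°; drift -8.2° → track 247.5°, groundspeed 132.8 kt
Leg 2: heading 316.7°; drift -19.2° → track 297.5°, groundspeed 105.6 kt
Leg 3: heading 207.6°; drift +3.9° → track 211.5°, groundspeed 136.1 kt
Leg 4: heading 74.1°; drift +14.1° → track 88.2°, groundspeed 74.5 kt

Leg 1: track=247.5°, groundspeed=132.8 kt
Leg 2: track=297.5°, groundspeed=105.6 kt
Leg 3: track=211.5°, groundspeed=136.1 kt
Leg 4: track=88.2°, groundspeed=74.5 kt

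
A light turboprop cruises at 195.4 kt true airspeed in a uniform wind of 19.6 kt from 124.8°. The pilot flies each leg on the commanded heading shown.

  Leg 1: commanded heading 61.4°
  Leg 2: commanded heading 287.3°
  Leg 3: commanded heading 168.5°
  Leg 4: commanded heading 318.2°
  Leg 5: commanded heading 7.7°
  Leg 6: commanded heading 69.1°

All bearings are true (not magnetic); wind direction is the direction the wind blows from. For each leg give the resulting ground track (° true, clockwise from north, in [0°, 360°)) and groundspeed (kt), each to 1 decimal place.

Leg 1: track=56.0°, groundspeed=187.4 kt
Leg 2: track=288.9°, groundspeed=214.2 kt
Leg 3: track=172.8°, groundspeed=181.7 kt
Leg 4: track=317.0°, groundspeed=214.5 kt
Leg 5: track=2.8°, groundspeed=205.1 kt
Leg 6: track=64.1°, groundspeed=185.1 kt

Leg 1: heading 61.4°; drift -5.4° → track 56.0°, groundspeed 187.4 kt
Leg 2: heading 287.3°; drift +1.6° → track 288.9°, groundspeed 214.2 kt
Leg 3: heading 168.5°; drift +4.3° → track 172.8°, groundspeed 181.7 kt
Leg 4: heading 318.2°; drift -1.2° → track 317.0°, groundspeed 214.5 kt
Leg 5: heading 7.7°; drift -4.9° → track 2.8°, groundspeed 205.1 kt
Leg 6: heading 69.1°; drift -5.0° → track 64.1°, groundspeed 185.1 kt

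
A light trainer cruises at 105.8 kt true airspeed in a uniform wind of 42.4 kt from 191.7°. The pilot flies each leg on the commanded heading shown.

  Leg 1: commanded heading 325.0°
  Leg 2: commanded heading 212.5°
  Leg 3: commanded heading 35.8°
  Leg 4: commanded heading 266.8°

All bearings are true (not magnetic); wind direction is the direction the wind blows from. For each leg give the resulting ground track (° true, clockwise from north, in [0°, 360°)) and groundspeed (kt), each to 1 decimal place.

Leg 1: heading 325.0°; drift +12.9° → track 337.9°, groundspeed 138.4 kt
Leg 2: heading 212.5°; drift +12.8° → track 225.3°, groundspeed 67.9 kt
Leg 3: heading 35.8°; drift -6.8° → track 29.0°, groundspeed 145.5 kt
Leg 4: heading 266.8°; drift +23.4° → track 290.2°, groundspeed 103.4 kt

Leg 1: track=337.9°, groundspeed=138.4 kt
Leg 2: track=225.3°, groundspeed=67.9 kt
Leg 3: track=29.0°, groundspeed=145.5 kt
Leg 4: track=290.2°, groundspeed=103.4 kt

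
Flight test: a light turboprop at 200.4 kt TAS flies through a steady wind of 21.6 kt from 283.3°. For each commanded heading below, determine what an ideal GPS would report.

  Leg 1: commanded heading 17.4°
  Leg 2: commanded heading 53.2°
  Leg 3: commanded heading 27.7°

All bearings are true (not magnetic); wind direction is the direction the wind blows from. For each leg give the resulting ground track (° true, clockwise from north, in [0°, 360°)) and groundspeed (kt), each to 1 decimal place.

Leg 1: heading 17.4°; drift +6.1° → track 23.5°, groundspeed 203.1 kt
Leg 2: heading 53.2°; drift +4.4° → track 57.6°, groundspeed 214.9 kt
Leg 3: heading 27.7°; drift +5.8° → track 33.5°, groundspeed 206.8 kt

Leg 1: track=23.5°, groundspeed=203.1 kt
Leg 2: track=57.6°, groundspeed=214.9 kt
Leg 3: track=33.5°, groundspeed=206.8 kt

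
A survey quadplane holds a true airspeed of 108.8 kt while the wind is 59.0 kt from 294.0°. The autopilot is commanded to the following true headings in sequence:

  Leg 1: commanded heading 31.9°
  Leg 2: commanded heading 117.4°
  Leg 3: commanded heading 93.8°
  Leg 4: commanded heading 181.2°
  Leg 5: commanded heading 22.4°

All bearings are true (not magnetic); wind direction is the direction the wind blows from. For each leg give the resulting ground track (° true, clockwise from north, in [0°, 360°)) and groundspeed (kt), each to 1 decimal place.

Leg 1: heading 31.9°; drift +26.6° → track 58.5°, groundspeed 130.7 kt
Leg 2: heading 117.4°; drift -1.2° → track 116.2°, groundspeed 167.7 kt
Leg 3: heading 93.8°; drift +7.1° → track 100.9°, groundspeed 165.4 kt
Leg 4: heading 181.2°; drift -22.4° → track 158.8°, groundspeed 142.5 kt
Leg 5: heading 22.4°; drift +28.8° → track 51.2°, groundspeed 122.3 kt

Leg 1: track=58.5°, groundspeed=130.7 kt
Leg 2: track=116.2°, groundspeed=167.7 kt
Leg 3: track=100.9°, groundspeed=165.4 kt
Leg 4: track=158.8°, groundspeed=142.5 kt
Leg 5: track=51.2°, groundspeed=122.3 kt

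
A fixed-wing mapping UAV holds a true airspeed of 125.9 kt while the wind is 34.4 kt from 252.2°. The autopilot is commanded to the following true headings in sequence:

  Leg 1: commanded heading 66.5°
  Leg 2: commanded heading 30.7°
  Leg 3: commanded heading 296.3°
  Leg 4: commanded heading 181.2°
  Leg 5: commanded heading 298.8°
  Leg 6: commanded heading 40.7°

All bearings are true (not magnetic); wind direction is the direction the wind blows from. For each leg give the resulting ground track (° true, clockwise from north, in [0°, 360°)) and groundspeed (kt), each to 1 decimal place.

Leg 1: track=67.7°, groundspeed=160.2 kt
Leg 2: track=39.2°, groundspeed=153.4 kt
Leg 3: track=309.6°, groundspeed=104.0 kt
Leg 4: track=165.4°, groundspeed=119.2 kt
Leg 5: track=312.5°, groundspeed=105.3 kt
Leg 6: track=47.3°, groundspeed=156.3 kt

Leg 1: heading 66.5°; drift +1.2° → track 67.7°, groundspeed 160.2 kt
Leg 2: heading 30.7°; drift +8.5° → track 39.2°, groundspeed 153.4 kt
Leg 3: heading 296.3°; drift +13.3° → track 309.6°, groundspeed 104.0 kt
Leg 4: heading 181.2°; drift -15.8° → track 165.4°, groundspeed 119.2 kt
Leg 5: heading 298.8°; drift +13.7° → track 312.5°, groundspeed 105.3 kt
Leg 6: heading 40.7°; drift +6.6° → track 47.3°, groundspeed 156.3 kt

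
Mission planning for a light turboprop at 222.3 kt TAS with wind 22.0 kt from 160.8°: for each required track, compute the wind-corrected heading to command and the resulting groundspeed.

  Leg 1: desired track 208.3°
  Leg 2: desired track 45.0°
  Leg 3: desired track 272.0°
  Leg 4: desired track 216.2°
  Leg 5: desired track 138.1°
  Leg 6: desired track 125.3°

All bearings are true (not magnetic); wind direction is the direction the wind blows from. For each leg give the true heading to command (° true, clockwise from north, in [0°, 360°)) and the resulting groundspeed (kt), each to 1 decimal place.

Leg 1: desired track 208.3°; wind correction -4.2° → command heading 204.1°, groundspeed 206.8 kt
Leg 2: desired track 45.0°; wind correction +5.1° → command heading 50.1°, groundspeed 231.0 kt
Leg 3: desired track 272.0°; wind correction -5.3° → command heading 266.7°, groundspeed 229.3 kt
Leg 4: desired track 216.2°; wind correction -4.7° → command heading 211.5°, groundspeed 209.1 kt
Leg 5: desired track 138.1°; wind correction +2.2° → command heading 140.3°, groundspeed 201.8 kt
Leg 6: desired track 125.3°; wind correction +3.3° → command heading 128.6°, groundspeed 204.0 kt

Leg 1: heading=204.1°, groundspeed=206.8 kt
Leg 2: heading=50.1°, groundspeed=231.0 kt
Leg 3: heading=266.7°, groundspeed=229.3 kt
Leg 4: heading=211.5°, groundspeed=209.1 kt
Leg 5: heading=140.3°, groundspeed=201.8 kt
Leg 6: heading=128.6°, groundspeed=204.0 kt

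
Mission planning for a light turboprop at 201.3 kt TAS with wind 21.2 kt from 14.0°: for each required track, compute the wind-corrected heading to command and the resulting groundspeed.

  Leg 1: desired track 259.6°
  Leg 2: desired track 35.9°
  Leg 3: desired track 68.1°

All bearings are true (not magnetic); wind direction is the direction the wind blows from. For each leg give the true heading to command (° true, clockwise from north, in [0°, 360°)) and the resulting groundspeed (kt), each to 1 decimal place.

Leg 1: desired track 259.6°; wind correction +5.5° → command heading 265.1°, groundspeed 209.1 kt
Leg 2: desired track 35.9°; wind correction -2.3° → command heading 33.6°, groundspeed 181.5 kt
Leg 3: desired track 68.1°; wind correction -4.9° → command heading 63.2°, groundspeed 188.1 kt

Leg 1: heading=265.1°, groundspeed=209.1 kt
Leg 2: heading=33.6°, groundspeed=181.5 kt
Leg 3: heading=63.2°, groundspeed=188.1 kt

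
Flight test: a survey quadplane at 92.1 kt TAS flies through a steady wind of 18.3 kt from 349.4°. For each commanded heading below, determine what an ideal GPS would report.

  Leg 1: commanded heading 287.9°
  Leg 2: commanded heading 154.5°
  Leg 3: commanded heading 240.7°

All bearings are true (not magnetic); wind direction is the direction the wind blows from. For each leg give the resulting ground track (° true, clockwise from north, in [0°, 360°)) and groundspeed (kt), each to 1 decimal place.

Leg 1: heading 287.9°; drift -10.9° → track 277.0°, groundspeed 84.9 kt
Leg 2: heading 154.5°; drift +2.5° → track 157.0°, groundspeed 109.9 kt
Leg 3: heading 240.7°; drift -10.0° → track 230.7°, groundspeed 99.5 kt

Leg 1: track=277.0°, groundspeed=84.9 kt
Leg 2: track=157.0°, groundspeed=109.9 kt
Leg 3: track=230.7°, groundspeed=99.5 kt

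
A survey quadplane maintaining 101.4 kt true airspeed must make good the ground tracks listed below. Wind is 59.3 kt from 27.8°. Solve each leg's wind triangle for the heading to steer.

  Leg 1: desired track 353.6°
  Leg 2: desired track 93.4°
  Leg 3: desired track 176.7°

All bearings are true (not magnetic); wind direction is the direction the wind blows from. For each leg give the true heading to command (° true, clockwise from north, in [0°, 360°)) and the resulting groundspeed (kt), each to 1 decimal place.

Leg 1: heading=12.8°, groundspeed=46.7 kt
Leg 2: heading=61.2°, groundspeed=61.3 kt
Leg 3: heading=159.1°, groundspeed=147.4 kt

Leg 1: desired track 353.6°; wind correction +19.2° → command heading 12.8°, groundspeed 46.7 kt
Leg 2: desired track 93.4°; wind correction -32.2° → command heading 61.2°, groundspeed 61.3 kt
Leg 3: desired track 176.7°; wind correction -17.6° → command heading 159.1°, groundspeed 147.4 kt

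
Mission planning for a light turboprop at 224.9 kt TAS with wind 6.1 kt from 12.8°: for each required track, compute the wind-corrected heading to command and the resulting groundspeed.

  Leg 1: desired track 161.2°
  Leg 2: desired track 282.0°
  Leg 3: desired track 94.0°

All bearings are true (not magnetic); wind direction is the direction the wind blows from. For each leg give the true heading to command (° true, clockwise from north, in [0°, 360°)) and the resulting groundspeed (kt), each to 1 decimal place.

Leg 1: heading=160.4°, groundspeed=230.1 kt
Leg 2: heading=283.6°, groundspeed=224.9 kt
Leg 3: heading=92.5°, groundspeed=223.9 kt

Leg 1: desired track 161.2°; wind correction -0.8° → command heading 160.4°, groundspeed 230.1 kt
Leg 2: desired track 282.0°; wind correction +1.6° → command heading 283.6°, groundspeed 224.9 kt
Leg 3: desired track 94.0°; wind correction -1.5° → command heading 92.5°, groundspeed 223.9 kt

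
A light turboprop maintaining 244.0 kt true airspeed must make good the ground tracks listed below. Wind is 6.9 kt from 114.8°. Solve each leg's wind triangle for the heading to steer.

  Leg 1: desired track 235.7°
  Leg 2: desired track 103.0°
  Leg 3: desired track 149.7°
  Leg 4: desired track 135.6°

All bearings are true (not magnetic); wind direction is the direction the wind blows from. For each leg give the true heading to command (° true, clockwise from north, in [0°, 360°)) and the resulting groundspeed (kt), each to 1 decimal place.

Leg 1: desired track 235.7°; wind correction -1.4° → command heading 234.3°, groundspeed 247.5 kt
Leg 2: desired track 103.0°; wind correction +0.3° → command heading 103.3°, groundspeed 237.2 kt
Leg 3: desired track 149.7°; wind correction -0.9° → command heading 148.8°, groundspeed 238.3 kt
Leg 4: desired track 135.6°; wind correction -0.6° → command heading 135.0°, groundspeed 237.5 kt

Leg 1: heading=234.3°, groundspeed=247.5 kt
Leg 2: heading=103.3°, groundspeed=237.2 kt
Leg 3: heading=148.8°, groundspeed=238.3 kt
Leg 4: heading=135.0°, groundspeed=237.5 kt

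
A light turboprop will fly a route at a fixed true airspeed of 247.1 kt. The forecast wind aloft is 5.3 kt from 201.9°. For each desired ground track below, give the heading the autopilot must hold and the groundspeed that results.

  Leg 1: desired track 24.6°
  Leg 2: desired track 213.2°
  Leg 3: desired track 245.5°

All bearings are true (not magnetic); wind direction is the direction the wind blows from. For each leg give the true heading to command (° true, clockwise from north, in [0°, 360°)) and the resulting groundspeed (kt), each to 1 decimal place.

Leg 1: heading=24.7°, groundspeed=252.4 kt
Leg 2: heading=213.0°, groundspeed=241.9 kt
Leg 3: heading=244.7°, groundspeed=243.2 kt

Leg 1: desired track 24.6°; wind correction +0.1° → command heading 24.7°, groundspeed 252.4 kt
Leg 2: desired track 213.2°; wind correction -0.2° → command heading 213.0°, groundspeed 241.9 kt
Leg 3: desired track 245.5°; wind correction -0.8° → command heading 244.7°, groundspeed 243.2 kt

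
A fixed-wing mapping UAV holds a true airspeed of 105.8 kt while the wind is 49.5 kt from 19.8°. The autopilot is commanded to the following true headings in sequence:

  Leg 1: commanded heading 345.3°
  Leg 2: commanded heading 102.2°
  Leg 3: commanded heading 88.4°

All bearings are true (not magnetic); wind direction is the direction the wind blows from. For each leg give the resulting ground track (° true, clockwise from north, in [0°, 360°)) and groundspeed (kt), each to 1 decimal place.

Leg 1: track=322.0°, groundspeed=70.8 kt
Leg 2: track=128.5°, groundspeed=110.7 kt
Leg 3: track=116.1°, groundspeed=99.1 kt

Leg 1: heading 345.3°; drift -23.3° → track 322.0°, groundspeed 70.8 kt
Leg 2: heading 102.2°; drift +26.3° → track 128.5°, groundspeed 110.7 kt
Leg 3: heading 88.4°; drift +27.7° → track 116.1°, groundspeed 99.1 kt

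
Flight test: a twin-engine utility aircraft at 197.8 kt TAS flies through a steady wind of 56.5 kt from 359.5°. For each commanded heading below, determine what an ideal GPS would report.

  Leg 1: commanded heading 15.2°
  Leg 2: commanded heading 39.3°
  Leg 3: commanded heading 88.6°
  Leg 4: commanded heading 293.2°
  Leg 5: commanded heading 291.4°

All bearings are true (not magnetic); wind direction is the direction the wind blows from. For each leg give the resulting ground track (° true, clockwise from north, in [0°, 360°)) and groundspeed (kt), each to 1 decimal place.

Leg 1: track=21.3°, groundspeed=144.2 kt
Leg 2: track=52.5°, groundspeed=158.6 kt
Leg 3: track=104.6°, groundspeed=204.9 kt
Leg 4: track=276.7°, groundspeed=182.6 kt
Leg 5: track=274.9°, groundspeed=184.3 kt

Leg 1: heading 15.2°; drift +6.1° → track 21.3°, groundspeed 144.2 kt
Leg 2: heading 39.3°; drift +13.2° → track 52.5°, groundspeed 158.6 kt
Leg 3: heading 88.6°; drift +16.0° → track 104.6°, groundspeed 204.9 kt
Leg 4: heading 293.2°; drift -16.5° → track 276.7°, groundspeed 182.6 kt
Leg 5: heading 291.4°; drift -16.5° → track 274.9°, groundspeed 184.3 kt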